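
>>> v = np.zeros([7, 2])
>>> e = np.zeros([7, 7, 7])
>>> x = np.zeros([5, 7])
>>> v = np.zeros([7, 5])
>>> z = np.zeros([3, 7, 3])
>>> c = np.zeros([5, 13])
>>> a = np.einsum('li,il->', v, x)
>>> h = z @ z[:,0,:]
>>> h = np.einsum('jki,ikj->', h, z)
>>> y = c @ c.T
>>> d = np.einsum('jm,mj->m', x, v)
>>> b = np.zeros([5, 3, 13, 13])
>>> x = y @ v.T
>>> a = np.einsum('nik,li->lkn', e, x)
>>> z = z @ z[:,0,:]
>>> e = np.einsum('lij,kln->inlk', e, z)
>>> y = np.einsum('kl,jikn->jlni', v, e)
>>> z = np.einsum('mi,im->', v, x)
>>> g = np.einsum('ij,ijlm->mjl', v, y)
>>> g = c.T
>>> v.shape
(7, 5)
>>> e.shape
(7, 3, 7, 3)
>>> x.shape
(5, 7)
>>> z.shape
()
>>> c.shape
(5, 13)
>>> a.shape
(5, 7, 7)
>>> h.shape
()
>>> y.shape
(7, 5, 3, 3)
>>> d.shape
(7,)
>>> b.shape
(5, 3, 13, 13)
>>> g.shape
(13, 5)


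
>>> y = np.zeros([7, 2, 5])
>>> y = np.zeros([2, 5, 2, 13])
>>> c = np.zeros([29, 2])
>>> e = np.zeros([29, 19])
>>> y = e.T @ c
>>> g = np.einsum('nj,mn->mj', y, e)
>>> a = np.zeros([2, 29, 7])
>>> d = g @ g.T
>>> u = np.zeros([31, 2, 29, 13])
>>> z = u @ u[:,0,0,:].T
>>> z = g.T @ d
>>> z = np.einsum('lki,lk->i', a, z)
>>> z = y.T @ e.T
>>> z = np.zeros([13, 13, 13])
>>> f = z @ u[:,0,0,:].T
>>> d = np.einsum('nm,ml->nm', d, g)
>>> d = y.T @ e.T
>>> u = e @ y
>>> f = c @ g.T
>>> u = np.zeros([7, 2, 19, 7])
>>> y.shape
(19, 2)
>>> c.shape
(29, 2)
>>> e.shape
(29, 19)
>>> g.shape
(29, 2)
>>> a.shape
(2, 29, 7)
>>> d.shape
(2, 29)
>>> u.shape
(7, 2, 19, 7)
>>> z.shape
(13, 13, 13)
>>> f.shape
(29, 29)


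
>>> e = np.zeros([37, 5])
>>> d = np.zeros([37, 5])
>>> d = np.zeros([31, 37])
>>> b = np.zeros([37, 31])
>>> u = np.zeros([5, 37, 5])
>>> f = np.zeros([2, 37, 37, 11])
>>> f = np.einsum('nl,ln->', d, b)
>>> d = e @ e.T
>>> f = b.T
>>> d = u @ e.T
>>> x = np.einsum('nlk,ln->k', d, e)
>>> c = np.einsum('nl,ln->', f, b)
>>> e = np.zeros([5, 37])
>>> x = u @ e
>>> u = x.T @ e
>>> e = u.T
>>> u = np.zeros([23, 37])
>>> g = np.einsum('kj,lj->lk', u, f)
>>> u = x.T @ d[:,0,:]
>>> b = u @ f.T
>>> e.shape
(37, 37, 37)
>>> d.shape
(5, 37, 37)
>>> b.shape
(37, 37, 31)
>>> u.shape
(37, 37, 37)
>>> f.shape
(31, 37)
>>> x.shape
(5, 37, 37)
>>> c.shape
()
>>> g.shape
(31, 23)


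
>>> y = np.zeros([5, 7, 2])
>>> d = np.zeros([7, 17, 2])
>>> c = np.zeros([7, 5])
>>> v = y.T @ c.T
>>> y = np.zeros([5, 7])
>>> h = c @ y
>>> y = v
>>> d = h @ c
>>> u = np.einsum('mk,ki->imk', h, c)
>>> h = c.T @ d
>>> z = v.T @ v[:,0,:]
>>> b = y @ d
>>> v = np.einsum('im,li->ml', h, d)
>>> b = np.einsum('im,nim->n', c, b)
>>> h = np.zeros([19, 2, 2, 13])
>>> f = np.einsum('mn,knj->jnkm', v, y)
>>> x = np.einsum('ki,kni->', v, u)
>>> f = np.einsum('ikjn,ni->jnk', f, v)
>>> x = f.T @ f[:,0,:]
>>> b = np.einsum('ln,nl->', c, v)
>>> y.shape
(2, 7, 7)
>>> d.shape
(7, 5)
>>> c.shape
(7, 5)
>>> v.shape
(5, 7)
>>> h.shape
(19, 2, 2, 13)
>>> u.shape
(5, 7, 7)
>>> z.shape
(7, 7, 7)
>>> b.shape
()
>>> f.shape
(2, 5, 7)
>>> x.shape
(7, 5, 7)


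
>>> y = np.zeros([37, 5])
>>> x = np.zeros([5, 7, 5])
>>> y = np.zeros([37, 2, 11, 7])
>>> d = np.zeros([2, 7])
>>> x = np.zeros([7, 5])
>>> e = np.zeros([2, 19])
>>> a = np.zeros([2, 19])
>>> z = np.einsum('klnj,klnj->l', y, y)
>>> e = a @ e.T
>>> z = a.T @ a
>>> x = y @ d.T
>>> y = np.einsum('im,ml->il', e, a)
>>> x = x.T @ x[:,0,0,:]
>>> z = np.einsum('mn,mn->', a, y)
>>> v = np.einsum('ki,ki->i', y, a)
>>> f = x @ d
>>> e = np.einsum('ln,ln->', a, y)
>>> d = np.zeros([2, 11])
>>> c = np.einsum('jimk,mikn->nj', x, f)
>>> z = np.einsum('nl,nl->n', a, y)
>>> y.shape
(2, 19)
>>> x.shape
(2, 11, 2, 2)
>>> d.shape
(2, 11)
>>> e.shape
()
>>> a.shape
(2, 19)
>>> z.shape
(2,)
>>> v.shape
(19,)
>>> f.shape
(2, 11, 2, 7)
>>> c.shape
(7, 2)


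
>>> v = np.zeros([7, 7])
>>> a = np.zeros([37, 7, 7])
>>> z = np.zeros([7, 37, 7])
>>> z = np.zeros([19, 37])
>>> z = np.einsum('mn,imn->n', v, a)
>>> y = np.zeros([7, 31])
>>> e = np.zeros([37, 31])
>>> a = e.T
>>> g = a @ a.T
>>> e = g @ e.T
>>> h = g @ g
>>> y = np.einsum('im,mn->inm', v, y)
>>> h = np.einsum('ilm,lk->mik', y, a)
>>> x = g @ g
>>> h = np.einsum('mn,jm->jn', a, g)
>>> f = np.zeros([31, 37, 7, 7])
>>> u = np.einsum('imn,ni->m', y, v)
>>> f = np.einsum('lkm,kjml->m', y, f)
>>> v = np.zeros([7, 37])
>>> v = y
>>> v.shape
(7, 31, 7)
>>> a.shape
(31, 37)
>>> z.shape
(7,)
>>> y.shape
(7, 31, 7)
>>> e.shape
(31, 37)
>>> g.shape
(31, 31)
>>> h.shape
(31, 37)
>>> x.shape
(31, 31)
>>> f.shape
(7,)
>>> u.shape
(31,)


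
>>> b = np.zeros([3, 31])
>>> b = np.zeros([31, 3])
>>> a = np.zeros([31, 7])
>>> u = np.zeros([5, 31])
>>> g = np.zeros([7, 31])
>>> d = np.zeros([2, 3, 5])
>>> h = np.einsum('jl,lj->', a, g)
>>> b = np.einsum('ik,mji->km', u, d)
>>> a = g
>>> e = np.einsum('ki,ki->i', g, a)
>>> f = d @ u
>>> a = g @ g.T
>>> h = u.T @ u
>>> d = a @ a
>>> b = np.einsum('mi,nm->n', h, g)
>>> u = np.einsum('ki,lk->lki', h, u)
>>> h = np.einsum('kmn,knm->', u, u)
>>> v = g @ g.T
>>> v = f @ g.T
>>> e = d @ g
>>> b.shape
(7,)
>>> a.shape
(7, 7)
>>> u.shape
(5, 31, 31)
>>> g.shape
(7, 31)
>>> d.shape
(7, 7)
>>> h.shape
()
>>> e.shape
(7, 31)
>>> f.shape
(2, 3, 31)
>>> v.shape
(2, 3, 7)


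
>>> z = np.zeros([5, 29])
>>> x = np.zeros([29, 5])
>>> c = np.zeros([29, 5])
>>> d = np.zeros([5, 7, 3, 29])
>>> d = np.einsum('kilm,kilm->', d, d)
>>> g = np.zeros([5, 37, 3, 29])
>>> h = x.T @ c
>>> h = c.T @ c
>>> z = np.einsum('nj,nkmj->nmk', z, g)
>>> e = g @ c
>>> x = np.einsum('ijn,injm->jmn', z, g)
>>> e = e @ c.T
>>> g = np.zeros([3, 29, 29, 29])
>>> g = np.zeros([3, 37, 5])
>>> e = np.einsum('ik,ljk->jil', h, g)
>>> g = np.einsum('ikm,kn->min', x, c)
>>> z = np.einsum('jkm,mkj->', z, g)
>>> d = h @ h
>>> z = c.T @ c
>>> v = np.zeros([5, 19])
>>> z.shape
(5, 5)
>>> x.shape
(3, 29, 37)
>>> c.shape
(29, 5)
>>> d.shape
(5, 5)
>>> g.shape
(37, 3, 5)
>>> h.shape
(5, 5)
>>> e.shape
(37, 5, 3)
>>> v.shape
(5, 19)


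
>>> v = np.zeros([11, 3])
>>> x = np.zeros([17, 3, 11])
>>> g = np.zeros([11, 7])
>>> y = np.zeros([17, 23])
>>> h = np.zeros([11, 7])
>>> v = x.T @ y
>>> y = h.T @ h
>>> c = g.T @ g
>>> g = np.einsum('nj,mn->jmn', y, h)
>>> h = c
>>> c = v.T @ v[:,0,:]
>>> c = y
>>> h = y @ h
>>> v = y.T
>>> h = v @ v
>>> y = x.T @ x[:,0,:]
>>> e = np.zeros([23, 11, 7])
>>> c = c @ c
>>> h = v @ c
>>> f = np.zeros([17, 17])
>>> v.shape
(7, 7)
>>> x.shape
(17, 3, 11)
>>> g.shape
(7, 11, 7)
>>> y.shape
(11, 3, 11)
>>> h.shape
(7, 7)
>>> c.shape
(7, 7)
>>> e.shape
(23, 11, 7)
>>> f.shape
(17, 17)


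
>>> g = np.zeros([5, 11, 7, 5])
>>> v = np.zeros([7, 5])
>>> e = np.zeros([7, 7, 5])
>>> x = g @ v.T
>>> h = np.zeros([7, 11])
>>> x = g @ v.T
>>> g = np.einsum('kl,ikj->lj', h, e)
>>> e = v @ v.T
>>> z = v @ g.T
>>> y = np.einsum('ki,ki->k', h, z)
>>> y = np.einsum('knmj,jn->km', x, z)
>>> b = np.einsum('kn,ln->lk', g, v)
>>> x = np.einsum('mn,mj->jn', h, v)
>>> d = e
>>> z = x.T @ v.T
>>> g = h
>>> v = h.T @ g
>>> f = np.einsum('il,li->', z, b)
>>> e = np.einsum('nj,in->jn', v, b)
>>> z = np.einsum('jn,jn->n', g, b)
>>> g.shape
(7, 11)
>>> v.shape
(11, 11)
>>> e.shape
(11, 11)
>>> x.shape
(5, 11)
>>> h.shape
(7, 11)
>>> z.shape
(11,)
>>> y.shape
(5, 7)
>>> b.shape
(7, 11)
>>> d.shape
(7, 7)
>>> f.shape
()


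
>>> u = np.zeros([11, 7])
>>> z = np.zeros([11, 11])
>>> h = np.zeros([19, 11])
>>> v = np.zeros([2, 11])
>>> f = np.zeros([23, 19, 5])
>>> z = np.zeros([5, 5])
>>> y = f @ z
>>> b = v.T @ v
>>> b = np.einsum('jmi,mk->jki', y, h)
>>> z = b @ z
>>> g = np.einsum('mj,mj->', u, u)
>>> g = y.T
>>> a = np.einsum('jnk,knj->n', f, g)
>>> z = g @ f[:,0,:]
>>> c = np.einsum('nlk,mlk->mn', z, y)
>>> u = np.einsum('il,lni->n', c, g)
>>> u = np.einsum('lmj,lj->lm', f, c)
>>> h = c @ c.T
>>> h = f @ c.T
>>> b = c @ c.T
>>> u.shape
(23, 19)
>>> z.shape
(5, 19, 5)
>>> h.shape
(23, 19, 23)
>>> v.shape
(2, 11)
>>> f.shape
(23, 19, 5)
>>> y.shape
(23, 19, 5)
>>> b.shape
(23, 23)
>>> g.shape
(5, 19, 23)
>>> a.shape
(19,)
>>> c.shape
(23, 5)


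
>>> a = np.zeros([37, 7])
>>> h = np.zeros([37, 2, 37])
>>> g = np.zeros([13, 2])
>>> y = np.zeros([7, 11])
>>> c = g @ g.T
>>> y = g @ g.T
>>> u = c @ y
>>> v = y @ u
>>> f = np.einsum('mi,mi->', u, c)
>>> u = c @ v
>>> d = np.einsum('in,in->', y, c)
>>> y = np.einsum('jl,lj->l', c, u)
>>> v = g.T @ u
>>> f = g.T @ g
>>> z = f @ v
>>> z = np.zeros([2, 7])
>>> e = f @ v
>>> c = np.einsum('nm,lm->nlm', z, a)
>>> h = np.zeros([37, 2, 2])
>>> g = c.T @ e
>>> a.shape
(37, 7)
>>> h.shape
(37, 2, 2)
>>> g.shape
(7, 37, 13)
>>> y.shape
(13,)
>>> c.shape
(2, 37, 7)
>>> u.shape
(13, 13)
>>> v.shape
(2, 13)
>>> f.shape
(2, 2)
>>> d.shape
()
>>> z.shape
(2, 7)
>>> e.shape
(2, 13)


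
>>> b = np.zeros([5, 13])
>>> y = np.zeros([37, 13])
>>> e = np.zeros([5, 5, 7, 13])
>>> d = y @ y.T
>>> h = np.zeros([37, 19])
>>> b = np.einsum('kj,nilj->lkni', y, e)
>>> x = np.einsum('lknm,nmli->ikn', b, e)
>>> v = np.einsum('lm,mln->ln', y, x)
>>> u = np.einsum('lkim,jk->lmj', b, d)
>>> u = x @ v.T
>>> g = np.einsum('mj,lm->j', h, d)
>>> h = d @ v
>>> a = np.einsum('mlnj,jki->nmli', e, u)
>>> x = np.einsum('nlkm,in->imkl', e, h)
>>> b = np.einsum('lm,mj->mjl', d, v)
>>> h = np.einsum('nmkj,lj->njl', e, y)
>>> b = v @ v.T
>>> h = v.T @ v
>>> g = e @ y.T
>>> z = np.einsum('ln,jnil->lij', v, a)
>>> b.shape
(37, 37)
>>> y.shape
(37, 13)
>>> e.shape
(5, 5, 7, 13)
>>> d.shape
(37, 37)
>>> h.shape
(5, 5)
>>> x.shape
(37, 13, 7, 5)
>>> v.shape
(37, 5)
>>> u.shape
(13, 37, 37)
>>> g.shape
(5, 5, 7, 37)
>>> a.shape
(7, 5, 5, 37)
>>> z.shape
(37, 5, 7)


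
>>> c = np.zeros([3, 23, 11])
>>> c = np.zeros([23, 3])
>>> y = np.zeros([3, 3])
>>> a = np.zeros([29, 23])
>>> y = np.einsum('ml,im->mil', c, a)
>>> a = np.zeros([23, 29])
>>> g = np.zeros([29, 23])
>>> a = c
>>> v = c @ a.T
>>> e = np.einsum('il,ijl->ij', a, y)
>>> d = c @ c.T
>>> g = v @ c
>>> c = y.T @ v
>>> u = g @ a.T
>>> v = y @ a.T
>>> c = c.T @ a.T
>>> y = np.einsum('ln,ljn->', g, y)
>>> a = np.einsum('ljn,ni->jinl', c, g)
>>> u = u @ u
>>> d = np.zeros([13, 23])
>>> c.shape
(23, 29, 23)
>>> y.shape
()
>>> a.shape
(29, 3, 23, 23)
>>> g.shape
(23, 3)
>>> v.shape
(23, 29, 23)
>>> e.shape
(23, 29)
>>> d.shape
(13, 23)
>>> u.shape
(23, 23)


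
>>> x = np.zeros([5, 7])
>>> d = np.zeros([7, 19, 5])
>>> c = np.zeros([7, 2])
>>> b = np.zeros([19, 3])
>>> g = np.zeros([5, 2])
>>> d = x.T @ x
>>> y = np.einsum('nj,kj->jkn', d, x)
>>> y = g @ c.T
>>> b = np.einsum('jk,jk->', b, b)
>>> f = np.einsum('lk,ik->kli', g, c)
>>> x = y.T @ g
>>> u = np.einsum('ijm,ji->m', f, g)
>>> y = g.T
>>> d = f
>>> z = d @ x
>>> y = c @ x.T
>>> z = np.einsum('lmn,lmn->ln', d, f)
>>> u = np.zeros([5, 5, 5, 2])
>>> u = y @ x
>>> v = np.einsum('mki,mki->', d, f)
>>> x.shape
(7, 2)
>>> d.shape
(2, 5, 7)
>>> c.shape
(7, 2)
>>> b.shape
()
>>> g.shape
(5, 2)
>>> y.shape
(7, 7)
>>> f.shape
(2, 5, 7)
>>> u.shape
(7, 2)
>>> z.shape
(2, 7)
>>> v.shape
()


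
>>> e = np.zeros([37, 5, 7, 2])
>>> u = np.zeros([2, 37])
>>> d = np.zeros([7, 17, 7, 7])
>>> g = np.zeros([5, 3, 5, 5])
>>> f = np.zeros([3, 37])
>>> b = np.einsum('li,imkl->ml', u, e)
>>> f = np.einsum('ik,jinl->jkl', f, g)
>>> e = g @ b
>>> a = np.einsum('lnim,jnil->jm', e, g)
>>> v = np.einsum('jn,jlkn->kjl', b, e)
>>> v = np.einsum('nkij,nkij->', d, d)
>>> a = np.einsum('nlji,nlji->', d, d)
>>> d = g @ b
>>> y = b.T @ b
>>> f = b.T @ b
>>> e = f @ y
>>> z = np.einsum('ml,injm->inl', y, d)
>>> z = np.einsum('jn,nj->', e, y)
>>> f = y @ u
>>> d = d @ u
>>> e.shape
(2, 2)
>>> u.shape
(2, 37)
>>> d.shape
(5, 3, 5, 37)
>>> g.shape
(5, 3, 5, 5)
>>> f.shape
(2, 37)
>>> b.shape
(5, 2)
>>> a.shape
()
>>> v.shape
()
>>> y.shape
(2, 2)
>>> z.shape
()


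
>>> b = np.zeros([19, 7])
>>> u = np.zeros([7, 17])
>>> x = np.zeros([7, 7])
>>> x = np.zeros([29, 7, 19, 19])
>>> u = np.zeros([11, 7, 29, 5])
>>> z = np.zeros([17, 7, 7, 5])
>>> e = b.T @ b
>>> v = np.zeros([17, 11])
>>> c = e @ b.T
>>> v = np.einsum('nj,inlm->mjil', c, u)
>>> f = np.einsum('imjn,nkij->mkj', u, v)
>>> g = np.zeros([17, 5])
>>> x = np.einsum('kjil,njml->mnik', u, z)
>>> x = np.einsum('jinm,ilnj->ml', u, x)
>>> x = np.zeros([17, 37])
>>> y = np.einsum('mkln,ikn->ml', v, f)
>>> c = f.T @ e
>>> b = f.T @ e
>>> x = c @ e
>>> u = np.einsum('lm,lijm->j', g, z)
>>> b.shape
(29, 19, 7)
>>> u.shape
(7,)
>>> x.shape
(29, 19, 7)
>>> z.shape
(17, 7, 7, 5)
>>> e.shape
(7, 7)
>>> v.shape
(5, 19, 11, 29)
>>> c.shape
(29, 19, 7)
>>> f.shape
(7, 19, 29)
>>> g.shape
(17, 5)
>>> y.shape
(5, 11)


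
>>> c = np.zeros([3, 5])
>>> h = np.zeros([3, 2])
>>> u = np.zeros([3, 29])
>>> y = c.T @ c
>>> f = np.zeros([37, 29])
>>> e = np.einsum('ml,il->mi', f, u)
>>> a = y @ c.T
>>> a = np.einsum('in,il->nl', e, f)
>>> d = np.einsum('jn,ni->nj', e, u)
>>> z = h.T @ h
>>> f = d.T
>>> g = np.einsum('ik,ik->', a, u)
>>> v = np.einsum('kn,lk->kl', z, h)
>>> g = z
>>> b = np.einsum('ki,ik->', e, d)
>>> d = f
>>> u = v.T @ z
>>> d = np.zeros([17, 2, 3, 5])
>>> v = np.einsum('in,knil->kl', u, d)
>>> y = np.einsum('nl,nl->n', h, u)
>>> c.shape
(3, 5)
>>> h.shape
(3, 2)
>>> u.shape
(3, 2)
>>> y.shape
(3,)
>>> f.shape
(37, 3)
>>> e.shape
(37, 3)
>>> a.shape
(3, 29)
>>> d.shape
(17, 2, 3, 5)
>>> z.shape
(2, 2)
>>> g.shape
(2, 2)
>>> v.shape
(17, 5)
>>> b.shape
()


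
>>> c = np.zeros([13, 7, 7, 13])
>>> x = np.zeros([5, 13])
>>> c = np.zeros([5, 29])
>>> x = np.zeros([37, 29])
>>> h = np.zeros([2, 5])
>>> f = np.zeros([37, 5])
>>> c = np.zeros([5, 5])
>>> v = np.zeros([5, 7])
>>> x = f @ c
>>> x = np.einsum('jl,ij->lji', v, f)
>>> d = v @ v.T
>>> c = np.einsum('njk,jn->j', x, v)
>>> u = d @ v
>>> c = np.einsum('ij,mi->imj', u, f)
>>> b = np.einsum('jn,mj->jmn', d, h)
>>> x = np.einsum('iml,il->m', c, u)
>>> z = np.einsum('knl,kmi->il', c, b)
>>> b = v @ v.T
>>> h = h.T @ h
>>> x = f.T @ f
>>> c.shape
(5, 37, 7)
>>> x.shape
(5, 5)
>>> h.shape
(5, 5)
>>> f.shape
(37, 5)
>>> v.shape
(5, 7)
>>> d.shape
(5, 5)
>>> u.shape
(5, 7)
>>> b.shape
(5, 5)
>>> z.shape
(5, 7)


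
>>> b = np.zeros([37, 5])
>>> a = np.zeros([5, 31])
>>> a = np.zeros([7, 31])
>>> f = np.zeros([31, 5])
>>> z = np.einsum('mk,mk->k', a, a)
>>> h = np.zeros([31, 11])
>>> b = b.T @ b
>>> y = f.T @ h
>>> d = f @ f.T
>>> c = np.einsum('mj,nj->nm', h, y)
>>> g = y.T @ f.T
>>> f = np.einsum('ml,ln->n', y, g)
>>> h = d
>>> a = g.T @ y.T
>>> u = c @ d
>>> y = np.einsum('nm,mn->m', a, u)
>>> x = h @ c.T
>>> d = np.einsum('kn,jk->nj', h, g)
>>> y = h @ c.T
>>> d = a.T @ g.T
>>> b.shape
(5, 5)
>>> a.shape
(31, 5)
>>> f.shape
(31,)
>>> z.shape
(31,)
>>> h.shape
(31, 31)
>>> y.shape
(31, 5)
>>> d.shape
(5, 11)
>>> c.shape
(5, 31)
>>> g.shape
(11, 31)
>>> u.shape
(5, 31)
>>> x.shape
(31, 5)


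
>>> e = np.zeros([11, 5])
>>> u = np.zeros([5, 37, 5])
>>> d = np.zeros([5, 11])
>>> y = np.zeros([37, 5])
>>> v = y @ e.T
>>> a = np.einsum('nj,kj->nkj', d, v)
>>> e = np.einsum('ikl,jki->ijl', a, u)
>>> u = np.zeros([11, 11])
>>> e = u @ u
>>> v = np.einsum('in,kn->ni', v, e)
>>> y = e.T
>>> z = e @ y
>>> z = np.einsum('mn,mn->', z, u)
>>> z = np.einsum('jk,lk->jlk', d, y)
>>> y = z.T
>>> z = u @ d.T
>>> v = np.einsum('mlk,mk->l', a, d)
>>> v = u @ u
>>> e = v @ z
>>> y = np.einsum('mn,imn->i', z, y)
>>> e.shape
(11, 5)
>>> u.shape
(11, 11)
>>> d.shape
(5, 11)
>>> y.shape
(11,)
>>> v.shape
(11, 11)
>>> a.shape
(5, 37, 11)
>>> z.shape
(11, 5)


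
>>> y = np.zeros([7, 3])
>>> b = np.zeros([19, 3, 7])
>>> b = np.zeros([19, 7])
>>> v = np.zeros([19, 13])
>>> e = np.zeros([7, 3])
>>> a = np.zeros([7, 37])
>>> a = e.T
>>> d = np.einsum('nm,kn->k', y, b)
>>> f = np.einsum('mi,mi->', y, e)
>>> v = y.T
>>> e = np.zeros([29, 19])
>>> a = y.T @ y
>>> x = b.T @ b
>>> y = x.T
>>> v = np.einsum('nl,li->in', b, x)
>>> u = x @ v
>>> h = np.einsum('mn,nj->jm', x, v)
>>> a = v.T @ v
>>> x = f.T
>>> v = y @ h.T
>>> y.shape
(7, 7)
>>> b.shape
(19, 7)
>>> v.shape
(7, 19)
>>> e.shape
(29, 19)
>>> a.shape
(19, 19)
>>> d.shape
(19,)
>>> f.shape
()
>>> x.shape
()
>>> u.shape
(7, 19)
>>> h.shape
(19, 7)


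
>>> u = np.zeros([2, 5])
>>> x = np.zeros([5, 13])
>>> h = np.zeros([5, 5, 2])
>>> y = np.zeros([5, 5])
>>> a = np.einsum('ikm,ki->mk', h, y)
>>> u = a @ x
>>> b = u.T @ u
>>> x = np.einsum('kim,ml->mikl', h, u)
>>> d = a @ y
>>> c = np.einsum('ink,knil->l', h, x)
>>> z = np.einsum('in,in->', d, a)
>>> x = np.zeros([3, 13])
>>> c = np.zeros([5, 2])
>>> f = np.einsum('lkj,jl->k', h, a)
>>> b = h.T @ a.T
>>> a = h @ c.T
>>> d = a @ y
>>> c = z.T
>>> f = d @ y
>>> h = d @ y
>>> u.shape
(2, 13)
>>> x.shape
(3, 13)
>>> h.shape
(5, 5, 5)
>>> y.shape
(5, 5)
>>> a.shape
(5, 5, 5)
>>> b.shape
(2, 5, 2)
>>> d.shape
(5, 5, 5)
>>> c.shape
()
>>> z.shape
()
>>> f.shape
(5, 5, 5)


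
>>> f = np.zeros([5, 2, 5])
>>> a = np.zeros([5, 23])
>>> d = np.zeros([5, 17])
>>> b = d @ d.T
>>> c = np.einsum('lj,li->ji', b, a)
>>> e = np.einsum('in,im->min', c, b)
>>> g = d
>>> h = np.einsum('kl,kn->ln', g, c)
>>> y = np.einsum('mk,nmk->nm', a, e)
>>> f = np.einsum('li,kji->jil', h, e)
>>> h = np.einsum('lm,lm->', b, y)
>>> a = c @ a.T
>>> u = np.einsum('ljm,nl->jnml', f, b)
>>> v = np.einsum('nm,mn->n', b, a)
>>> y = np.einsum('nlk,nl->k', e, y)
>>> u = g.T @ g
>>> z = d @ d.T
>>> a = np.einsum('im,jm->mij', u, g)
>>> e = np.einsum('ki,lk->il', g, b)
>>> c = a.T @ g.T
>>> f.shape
(5, 23, 17)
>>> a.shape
(17, 17, 5)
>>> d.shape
(5, 17)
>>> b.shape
(5, 5)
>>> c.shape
(5, 17, 5)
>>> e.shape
(17, 5)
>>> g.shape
(5, 17)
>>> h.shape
()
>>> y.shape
(23,)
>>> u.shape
(17, 17)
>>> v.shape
(5,)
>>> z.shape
(5, 5)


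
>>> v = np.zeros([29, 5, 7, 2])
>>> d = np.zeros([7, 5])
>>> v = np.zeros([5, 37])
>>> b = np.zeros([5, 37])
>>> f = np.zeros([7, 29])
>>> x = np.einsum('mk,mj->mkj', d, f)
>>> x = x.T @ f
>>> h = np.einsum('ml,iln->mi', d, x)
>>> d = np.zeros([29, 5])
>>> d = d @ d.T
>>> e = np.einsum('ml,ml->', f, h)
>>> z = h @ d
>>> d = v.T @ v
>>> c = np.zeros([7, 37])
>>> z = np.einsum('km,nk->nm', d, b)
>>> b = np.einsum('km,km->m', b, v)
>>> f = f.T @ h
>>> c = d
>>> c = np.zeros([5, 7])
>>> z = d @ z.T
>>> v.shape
(5, 37)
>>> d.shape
(37, 37)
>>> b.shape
(37,)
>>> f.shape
(29, 29)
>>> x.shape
(29, 5, 29)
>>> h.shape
(7, 29)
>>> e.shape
()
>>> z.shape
(37, 5)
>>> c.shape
(5, 7)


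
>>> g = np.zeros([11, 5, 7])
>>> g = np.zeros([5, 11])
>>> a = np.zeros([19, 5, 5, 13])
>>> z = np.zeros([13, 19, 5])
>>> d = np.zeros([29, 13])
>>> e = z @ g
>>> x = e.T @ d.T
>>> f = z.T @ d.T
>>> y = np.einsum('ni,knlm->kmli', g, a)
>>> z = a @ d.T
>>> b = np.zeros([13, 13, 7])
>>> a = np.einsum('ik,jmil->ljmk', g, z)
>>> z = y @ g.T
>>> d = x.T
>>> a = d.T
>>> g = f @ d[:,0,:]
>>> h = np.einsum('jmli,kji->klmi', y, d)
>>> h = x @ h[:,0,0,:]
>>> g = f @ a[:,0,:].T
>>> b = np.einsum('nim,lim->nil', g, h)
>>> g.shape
(5, 19, 11)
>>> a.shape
(11, 19, 29)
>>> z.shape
(19, 13, 5, 5)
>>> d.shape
(29, 19, 11)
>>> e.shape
(13, 19, 11)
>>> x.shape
(11, 19, 29)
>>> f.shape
(5, 19, 29)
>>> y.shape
(19, 13, 5, 11)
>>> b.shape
(5, 19, 11)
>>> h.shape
(11, 19, 11)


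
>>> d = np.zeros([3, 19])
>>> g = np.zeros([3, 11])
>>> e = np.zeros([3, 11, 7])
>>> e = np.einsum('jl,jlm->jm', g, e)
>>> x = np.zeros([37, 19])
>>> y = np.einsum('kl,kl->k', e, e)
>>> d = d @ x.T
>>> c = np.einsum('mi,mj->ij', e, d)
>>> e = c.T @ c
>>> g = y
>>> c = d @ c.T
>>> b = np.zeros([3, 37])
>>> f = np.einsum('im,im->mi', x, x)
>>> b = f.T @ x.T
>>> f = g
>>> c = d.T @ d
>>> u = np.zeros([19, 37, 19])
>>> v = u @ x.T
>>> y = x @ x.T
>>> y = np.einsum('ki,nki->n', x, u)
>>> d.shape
(3, 37)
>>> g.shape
(3,)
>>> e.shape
(37, 37)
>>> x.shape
(37, 19)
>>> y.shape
(19,)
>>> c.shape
(37, 37)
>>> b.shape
(37, 37)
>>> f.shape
(3,)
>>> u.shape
(19, 37, 19)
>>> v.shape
(19, 37, 37)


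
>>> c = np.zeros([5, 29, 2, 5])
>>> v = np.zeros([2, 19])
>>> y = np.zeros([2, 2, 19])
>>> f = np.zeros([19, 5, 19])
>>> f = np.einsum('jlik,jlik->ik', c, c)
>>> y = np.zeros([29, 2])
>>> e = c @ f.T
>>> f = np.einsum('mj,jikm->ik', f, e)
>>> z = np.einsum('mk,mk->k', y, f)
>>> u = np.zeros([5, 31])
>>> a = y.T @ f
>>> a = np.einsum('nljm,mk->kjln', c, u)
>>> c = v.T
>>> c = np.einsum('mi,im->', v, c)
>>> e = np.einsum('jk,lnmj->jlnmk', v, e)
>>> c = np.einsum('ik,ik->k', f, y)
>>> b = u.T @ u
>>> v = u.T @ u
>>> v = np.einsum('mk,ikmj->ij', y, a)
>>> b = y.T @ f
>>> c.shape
(2,)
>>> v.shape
(31, 5)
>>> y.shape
(29, 2)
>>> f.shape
(29, 2)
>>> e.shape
(2, 5, 29, 2, 19)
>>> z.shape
(2,)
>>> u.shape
(5, 31)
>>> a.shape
(31, 2, 29, 5)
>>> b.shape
(2, 2)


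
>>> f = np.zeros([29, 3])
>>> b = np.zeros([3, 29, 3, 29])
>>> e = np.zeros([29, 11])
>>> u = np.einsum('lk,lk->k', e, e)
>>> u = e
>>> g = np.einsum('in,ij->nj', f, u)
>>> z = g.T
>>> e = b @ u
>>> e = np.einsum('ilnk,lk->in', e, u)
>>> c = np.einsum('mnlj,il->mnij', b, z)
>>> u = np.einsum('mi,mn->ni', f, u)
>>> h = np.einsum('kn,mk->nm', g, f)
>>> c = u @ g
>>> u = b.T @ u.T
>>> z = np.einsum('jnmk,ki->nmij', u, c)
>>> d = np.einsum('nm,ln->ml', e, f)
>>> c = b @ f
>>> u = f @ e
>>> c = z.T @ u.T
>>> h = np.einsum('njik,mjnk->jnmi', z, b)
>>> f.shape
(29, 3)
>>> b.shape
(3, 29, 3, 29)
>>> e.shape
(3, 3)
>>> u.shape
(29, 3)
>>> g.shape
(3, 11)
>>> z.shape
(3, 29, 11, 29)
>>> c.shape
(29, 11, 29, 29)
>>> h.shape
(29, 3, 3, 11)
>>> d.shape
(3, 29)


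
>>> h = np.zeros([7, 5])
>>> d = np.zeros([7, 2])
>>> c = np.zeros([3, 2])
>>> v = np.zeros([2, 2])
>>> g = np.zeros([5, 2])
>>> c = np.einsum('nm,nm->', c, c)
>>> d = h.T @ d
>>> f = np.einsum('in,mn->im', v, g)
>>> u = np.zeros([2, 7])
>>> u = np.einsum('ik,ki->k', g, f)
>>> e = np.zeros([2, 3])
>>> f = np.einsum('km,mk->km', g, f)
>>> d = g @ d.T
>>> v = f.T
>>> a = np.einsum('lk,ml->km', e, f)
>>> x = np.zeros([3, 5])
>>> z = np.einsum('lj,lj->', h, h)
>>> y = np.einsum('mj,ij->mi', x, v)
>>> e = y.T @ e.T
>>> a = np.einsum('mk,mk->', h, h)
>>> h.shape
(7, 5)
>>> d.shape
(5, 5)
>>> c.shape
()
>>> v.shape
(2, 5)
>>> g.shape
(5, 2)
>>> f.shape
(5, 2)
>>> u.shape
(2,)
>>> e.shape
(2, 2)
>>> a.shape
()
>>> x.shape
(3, 5)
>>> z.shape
()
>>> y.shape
(3, 2)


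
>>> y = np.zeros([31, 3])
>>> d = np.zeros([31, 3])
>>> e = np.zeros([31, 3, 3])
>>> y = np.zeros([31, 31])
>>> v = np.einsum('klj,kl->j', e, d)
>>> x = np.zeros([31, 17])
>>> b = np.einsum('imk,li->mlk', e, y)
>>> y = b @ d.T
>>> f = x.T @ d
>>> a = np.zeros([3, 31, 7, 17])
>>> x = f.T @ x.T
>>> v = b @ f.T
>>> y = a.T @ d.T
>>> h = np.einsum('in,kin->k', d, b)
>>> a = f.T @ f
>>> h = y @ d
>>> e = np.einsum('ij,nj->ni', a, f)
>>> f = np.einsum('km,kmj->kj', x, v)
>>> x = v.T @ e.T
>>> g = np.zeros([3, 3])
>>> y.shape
(17, 7, 31, 31)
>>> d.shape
(31, 3)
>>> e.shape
(17, 3)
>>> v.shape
(3, 31, 17)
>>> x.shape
(17, 31, 17)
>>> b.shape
(3, 31, 3)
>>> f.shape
(3, 17)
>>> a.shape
(3, 3)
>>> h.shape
(17, 7, 31, 3)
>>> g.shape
(3, 3)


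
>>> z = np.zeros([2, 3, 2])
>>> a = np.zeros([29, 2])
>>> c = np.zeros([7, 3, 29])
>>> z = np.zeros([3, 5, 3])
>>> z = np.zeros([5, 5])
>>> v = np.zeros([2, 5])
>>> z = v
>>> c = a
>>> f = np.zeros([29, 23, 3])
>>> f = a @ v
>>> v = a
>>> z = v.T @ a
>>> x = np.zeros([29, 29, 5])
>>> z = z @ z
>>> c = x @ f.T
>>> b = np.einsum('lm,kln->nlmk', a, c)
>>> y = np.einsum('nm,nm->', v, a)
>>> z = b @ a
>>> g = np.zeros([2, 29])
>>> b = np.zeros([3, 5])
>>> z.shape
(29, 29, 2, 2)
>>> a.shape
(29, 2)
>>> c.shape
(29, 29, 29)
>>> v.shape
(29, 2)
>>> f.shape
(29, 5)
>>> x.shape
(29, 29, 5)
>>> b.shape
(3, 5)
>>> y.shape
()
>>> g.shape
(2, 29)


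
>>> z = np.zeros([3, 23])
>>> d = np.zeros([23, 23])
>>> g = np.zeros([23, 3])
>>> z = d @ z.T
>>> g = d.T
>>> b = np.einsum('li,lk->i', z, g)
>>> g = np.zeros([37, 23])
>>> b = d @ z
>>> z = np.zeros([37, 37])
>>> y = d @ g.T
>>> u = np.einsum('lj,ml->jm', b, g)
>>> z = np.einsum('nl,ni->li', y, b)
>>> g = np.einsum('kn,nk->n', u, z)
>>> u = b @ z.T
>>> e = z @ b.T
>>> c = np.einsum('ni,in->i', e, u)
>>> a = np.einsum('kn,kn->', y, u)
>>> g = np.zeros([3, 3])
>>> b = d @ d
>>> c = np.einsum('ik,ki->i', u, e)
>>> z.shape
(37, 3)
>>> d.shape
(23, 23)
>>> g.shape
(3, 3)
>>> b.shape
(23, 23)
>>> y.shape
(23, 37)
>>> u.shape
(23, 37)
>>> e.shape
(37, 23)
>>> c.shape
(23,)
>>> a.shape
()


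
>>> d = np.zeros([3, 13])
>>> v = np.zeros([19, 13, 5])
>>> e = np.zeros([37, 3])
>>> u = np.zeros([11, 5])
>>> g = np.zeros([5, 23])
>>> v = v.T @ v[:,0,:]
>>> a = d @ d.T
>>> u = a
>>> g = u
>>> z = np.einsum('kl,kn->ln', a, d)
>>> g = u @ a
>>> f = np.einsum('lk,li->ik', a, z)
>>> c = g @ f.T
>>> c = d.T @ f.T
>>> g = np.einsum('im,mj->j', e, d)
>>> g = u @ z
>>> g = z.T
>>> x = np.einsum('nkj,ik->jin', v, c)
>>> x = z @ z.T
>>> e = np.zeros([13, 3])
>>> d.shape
(3, 13)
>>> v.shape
(5, 13, 5)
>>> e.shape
(13, 3)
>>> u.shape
(3, 3)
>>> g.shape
(13, 3)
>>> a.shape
(3, 3)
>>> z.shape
(3, 13)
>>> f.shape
(13, 3)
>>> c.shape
(13, 13)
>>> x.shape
(3, 3)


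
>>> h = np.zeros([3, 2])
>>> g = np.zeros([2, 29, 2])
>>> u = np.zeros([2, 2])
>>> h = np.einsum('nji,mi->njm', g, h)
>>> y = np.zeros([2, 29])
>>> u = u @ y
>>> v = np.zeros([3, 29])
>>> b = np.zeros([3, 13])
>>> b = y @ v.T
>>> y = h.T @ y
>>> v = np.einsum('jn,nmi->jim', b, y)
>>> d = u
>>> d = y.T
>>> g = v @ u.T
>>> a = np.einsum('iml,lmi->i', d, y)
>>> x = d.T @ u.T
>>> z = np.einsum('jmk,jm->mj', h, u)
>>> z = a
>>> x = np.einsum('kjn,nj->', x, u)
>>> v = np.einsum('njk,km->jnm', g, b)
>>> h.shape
(2, 29, 3)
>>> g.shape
(2, 29, 2)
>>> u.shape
(2, 29)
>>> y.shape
(3, 29, 29)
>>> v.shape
(29, 2, 3)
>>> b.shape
(2, 3)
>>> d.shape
(29, 29, 3)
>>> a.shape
(29,)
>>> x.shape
()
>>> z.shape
(29,)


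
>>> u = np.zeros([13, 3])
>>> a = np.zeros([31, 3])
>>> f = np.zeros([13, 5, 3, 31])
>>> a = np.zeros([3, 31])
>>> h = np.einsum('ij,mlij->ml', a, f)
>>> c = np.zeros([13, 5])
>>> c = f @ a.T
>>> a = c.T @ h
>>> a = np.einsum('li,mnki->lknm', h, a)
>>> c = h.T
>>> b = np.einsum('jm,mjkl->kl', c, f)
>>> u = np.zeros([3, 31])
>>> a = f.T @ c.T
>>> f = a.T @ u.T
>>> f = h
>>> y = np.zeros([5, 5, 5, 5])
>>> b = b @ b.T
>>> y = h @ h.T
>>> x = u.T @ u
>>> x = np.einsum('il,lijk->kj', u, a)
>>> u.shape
(3, 31)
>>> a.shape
(31, 3, 5, 5)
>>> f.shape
(13, 5)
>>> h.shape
(13, 5)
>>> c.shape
(5, 13)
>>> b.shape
(3, 3)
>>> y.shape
(13, 13)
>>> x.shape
(5, 5)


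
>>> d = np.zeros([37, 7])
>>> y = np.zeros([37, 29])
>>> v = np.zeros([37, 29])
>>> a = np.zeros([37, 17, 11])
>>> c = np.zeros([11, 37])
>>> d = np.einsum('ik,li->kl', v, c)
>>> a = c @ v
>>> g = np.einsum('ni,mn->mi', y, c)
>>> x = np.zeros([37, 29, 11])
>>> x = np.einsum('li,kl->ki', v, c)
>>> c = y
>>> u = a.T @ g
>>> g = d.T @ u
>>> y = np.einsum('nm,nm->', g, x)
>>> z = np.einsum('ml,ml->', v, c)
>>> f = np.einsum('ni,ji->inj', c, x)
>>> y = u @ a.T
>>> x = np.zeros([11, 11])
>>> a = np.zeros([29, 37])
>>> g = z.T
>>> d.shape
(29, 11)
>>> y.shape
(29, 11)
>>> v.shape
(37, 29)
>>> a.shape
(29, 37)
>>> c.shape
(37, 29)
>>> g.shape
()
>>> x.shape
(11, 11)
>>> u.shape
(29, 29)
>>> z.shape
()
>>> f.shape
(29, 37, 11)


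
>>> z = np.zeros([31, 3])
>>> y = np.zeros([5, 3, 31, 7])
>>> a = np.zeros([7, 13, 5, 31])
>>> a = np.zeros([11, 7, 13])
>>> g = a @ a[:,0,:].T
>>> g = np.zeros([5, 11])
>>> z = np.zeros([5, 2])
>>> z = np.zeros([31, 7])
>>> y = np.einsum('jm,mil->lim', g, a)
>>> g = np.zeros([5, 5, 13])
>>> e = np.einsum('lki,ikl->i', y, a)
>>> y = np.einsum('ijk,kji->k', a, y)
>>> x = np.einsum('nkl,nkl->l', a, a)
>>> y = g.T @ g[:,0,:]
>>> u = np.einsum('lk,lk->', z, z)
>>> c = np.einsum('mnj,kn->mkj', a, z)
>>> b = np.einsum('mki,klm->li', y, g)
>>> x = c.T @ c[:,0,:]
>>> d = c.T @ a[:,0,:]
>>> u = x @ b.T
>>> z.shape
(31, 7)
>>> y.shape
(13, 5, 13)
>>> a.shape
(11, 7, 13)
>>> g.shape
(5, 5, 13)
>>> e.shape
(11,)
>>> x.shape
(13, 31, 13)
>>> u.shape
(13, 31, 5)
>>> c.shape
(11, 31, 13)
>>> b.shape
(5, 13)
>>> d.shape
(13, 31, 13)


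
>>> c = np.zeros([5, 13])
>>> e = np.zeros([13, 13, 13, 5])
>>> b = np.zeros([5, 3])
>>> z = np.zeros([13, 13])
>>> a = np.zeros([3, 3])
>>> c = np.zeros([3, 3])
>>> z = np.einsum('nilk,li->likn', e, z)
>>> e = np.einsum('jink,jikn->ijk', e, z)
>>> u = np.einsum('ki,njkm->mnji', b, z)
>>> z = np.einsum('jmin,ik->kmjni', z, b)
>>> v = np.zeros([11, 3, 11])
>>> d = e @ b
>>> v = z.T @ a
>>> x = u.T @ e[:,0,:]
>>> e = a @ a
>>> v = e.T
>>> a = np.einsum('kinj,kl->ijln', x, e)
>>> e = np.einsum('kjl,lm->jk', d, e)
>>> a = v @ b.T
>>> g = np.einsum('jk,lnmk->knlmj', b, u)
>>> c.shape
(3, 3)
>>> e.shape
(13, 13)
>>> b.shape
(5, 3)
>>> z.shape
(3, 13, 13, 13, 5)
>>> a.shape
(3, 5)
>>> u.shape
(13, 13, 13, 3)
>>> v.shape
(3, 3)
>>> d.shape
(13, 13, 3)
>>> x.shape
(3, 13, 13, 5)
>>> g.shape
(3, 13, 13, 13, 5)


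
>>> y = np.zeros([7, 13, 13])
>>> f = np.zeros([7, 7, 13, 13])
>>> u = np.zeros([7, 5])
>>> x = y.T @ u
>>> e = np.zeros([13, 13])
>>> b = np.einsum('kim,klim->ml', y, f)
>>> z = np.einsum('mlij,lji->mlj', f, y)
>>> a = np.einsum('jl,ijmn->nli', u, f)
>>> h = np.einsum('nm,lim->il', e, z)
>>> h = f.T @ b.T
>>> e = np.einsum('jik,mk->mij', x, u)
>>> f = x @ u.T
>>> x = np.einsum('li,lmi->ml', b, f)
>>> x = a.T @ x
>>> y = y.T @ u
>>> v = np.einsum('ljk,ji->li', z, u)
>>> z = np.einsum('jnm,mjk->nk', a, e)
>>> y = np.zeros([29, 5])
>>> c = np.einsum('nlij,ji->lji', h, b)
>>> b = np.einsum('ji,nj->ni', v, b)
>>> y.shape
(29, 5)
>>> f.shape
(13, 13, 7)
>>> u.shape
(7, 5)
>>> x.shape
(7, 5, 13)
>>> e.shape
(7, 13, 13)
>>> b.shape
(13, 5)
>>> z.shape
(5, 13)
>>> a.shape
(13, 5, 7)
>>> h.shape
(13, 13, 7, 13)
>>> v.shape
(7, 5)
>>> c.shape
(13, 13, 7)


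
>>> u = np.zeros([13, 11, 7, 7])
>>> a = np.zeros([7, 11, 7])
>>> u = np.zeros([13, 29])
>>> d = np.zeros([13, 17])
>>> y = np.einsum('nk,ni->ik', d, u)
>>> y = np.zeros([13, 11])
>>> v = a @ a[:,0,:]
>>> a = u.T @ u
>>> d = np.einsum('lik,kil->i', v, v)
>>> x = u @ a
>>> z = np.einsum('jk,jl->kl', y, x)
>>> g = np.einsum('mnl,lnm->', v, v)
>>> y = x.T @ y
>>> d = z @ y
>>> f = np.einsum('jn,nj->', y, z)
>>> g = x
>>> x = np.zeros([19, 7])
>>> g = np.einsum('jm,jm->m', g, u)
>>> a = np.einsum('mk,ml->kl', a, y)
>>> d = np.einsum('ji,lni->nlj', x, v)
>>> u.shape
(13, 29)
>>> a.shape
(29, 11)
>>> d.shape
(11, 7, 19)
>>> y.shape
(29, 11)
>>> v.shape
(7, 11, 7)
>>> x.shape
(19, 7)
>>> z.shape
(11, 29)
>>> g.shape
(29,)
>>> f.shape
()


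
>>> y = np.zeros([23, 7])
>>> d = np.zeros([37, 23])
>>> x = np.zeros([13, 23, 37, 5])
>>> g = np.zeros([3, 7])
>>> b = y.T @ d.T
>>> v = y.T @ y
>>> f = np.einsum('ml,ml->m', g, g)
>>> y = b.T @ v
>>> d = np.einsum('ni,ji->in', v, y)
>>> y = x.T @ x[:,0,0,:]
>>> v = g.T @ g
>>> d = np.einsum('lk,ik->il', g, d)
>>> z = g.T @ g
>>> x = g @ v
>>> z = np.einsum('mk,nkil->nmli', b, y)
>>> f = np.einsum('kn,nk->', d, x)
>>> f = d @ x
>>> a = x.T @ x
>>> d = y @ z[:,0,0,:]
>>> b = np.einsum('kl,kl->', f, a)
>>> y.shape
(5, 37, 23, 5)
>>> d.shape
(5, 37, 23, 23)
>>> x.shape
(3, 7)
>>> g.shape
(3, 7)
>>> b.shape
()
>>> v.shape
(7, 7)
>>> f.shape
(7, 7)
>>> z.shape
(5, 7, 5, 23)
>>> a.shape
(7, 7)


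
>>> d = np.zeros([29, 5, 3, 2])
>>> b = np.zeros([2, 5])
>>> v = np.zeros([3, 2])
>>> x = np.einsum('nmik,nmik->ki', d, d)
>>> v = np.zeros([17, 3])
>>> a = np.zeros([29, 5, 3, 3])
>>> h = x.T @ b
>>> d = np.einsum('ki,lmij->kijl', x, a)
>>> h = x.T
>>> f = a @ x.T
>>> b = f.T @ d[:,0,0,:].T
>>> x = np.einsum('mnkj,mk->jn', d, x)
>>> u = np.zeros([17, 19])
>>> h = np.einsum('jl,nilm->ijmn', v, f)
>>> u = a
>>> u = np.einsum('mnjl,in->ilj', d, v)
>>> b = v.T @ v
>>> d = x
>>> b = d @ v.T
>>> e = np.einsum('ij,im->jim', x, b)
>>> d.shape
(29, 3)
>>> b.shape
(29, 17)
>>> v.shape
(17, 3)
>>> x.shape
(29, 3)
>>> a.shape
(29, 5, 3, 3)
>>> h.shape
(5, 17, 2, 29)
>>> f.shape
(29, 5, 3, 2)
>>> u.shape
(17, 29, 3)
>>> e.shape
(3, 29, 17)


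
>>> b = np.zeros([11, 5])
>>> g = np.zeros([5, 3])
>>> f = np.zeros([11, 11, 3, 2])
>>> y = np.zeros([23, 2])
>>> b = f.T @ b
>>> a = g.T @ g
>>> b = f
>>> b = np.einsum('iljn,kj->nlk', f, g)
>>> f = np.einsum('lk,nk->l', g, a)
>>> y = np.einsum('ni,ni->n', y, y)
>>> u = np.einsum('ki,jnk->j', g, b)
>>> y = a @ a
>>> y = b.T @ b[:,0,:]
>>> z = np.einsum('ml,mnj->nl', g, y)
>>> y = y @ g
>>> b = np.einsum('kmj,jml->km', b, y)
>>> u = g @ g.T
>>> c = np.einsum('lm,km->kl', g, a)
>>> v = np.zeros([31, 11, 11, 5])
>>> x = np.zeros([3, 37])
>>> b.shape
(2, 11)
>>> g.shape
(5, 3)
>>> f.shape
(5,)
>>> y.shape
(5, 11, 3)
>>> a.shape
(3, 3)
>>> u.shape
(5, 5)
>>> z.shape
(11, 3)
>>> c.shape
(3, 5)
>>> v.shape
(31, 11, 11, 5)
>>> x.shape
(3, 37)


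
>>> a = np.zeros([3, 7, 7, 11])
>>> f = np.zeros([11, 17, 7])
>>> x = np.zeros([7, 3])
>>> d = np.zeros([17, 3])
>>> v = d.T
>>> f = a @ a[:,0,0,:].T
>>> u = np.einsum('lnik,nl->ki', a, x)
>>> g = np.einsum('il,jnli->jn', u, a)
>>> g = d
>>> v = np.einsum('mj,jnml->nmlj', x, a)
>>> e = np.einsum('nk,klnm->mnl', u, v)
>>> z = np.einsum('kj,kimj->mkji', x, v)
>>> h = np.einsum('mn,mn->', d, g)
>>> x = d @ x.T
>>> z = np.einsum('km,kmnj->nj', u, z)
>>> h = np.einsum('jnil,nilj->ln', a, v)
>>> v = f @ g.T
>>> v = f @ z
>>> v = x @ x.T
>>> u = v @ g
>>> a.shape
(3, 7, 7, 11)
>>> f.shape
(3, 7, 7, 3)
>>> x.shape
(17, 7)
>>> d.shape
(17, 3)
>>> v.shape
(17, 17)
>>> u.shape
(17, 3)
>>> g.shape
(17, 3)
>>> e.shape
(3, 11, 7)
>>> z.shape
(3, 7)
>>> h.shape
(11, 7)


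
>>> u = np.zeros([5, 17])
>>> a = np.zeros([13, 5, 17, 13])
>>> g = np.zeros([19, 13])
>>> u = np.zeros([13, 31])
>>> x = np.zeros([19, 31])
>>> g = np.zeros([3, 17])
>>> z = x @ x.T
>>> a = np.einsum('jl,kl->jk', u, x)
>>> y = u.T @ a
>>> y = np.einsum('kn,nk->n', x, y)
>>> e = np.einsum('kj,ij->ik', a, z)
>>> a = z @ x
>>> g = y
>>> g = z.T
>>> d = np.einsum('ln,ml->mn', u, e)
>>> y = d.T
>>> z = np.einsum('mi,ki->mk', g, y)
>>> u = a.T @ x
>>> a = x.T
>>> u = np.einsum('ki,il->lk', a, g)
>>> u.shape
(19, 31)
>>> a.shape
(31, 19)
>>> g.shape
(19, 19)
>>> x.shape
(19, 31)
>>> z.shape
(19, 31)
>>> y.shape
(31, 19)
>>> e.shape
(19, 13)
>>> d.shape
(19, 31)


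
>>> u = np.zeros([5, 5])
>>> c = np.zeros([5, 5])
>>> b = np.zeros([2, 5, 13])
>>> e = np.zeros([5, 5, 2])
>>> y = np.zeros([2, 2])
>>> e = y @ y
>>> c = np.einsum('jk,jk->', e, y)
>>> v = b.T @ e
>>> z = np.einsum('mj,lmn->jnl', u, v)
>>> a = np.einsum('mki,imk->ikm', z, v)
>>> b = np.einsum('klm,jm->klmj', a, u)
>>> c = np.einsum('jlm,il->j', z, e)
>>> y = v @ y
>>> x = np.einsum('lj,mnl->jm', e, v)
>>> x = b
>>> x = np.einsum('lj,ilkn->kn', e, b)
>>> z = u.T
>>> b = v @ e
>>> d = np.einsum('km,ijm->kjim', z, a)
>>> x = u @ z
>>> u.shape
(5, 5)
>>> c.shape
(5,)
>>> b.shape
(13, 5, 2)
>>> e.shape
(2, 2)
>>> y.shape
(13, 5, 2)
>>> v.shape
(13, 5, 2)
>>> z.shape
(5, 5)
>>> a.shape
(13, 2, 5)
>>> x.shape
(5, 5)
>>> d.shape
(5, 2, 13, 5)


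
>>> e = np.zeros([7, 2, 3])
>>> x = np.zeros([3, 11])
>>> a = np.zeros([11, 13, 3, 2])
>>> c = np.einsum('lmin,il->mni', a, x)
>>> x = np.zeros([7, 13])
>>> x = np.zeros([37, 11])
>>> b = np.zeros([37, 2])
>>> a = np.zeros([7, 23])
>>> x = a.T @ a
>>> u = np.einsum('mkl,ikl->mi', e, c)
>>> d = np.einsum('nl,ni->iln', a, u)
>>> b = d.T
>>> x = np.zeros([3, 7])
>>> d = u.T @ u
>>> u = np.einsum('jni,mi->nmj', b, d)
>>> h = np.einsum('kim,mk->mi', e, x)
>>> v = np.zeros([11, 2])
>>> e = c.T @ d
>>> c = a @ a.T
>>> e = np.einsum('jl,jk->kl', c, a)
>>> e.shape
(23, 7)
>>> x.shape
(3, 7)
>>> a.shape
(7, 23)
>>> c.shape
(7, 7)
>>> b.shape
(7, 23, 13)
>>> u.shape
(23, 13, 7)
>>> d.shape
(13, 13)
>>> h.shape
(3, 2)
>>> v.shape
(11, 2)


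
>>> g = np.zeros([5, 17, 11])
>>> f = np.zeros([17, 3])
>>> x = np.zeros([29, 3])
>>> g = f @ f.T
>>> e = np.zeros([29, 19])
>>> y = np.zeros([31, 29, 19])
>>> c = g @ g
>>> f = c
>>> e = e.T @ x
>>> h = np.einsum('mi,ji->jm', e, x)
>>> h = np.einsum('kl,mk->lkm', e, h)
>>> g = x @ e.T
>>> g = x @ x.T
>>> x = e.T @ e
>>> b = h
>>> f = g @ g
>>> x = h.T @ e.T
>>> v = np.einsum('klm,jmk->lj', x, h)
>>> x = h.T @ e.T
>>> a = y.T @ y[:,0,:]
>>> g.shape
(29, 29)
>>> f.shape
(29, 29)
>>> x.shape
(29, 19, 19)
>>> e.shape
(19, 3)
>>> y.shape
(31, 29, 19)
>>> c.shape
(17, 17)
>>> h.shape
(3, 19, 29)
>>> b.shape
(3, 19, 29)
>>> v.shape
(19, 3)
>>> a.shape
(19, 29, 19)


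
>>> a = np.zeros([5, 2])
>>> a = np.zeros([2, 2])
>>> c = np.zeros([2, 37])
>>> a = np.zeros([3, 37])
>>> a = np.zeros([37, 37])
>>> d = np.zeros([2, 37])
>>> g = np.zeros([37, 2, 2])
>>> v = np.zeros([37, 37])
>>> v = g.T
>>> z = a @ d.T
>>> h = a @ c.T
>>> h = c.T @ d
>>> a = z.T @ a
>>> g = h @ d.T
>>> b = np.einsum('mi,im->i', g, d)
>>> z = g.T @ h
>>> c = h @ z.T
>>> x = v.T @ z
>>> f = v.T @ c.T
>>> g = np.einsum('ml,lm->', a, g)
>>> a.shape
(2, 37)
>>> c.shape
(37, 2)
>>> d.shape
(2, 37)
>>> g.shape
()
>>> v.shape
(2, 2, 37)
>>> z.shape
(2, 37)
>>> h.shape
(37, 37)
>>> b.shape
(2,)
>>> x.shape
(37, 2, 37)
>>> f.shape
(37, 2, 37)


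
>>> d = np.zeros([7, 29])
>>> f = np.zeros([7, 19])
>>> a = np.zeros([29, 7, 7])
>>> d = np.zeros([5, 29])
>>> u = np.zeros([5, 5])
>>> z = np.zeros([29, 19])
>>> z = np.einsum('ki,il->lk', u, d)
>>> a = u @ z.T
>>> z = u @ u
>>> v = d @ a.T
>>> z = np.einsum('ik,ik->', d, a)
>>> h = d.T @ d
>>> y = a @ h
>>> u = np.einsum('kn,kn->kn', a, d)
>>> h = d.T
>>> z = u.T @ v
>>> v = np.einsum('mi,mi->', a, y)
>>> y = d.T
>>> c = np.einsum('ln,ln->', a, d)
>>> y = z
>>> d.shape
(5, 29)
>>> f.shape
(7, 19)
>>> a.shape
(5, 29)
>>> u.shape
(5, 29)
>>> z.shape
(29, 5)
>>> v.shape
()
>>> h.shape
(29, 5)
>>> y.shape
(29, 5)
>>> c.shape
()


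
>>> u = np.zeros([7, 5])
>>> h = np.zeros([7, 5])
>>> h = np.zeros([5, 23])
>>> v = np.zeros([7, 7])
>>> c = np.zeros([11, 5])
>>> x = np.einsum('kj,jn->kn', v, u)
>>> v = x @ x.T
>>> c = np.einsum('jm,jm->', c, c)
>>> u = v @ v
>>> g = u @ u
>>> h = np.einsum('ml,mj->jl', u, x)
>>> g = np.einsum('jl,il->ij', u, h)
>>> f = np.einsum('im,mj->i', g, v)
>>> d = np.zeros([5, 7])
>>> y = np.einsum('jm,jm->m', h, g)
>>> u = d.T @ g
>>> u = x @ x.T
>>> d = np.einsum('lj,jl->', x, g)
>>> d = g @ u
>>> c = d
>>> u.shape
(7, 7)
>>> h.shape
(5, 7)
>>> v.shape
(7, 7)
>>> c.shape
(5, 7)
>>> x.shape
(7, 5)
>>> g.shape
(5, 7)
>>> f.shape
(5,)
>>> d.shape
(5, 7)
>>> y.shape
(7,)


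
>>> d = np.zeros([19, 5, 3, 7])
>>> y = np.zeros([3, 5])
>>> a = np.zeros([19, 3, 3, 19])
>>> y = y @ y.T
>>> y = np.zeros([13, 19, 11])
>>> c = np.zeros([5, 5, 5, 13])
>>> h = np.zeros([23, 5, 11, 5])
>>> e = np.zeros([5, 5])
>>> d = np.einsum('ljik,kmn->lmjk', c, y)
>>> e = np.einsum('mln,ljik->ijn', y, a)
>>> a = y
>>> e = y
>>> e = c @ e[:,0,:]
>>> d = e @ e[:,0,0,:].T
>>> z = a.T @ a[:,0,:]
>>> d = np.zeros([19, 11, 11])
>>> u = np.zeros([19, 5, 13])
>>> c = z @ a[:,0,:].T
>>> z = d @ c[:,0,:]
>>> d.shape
(19, 11, 11)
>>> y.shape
(13, 19, 11)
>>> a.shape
(13, 19, 11)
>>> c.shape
(11, 19, 13)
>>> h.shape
(23, 5, 11, 5)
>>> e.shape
(5, 5, 5, 11)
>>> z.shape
(19, 11, 13)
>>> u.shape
(19, 5, 13)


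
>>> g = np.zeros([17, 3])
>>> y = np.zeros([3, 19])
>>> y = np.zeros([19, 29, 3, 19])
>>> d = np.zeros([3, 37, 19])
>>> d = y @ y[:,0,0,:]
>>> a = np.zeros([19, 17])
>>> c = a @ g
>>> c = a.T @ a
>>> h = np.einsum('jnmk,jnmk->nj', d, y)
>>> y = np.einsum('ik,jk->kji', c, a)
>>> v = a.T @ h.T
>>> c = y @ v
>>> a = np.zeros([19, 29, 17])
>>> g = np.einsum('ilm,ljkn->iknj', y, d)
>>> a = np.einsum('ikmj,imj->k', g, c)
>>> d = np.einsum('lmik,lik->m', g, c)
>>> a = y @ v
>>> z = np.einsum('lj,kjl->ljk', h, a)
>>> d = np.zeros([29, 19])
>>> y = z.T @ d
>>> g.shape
(17, 3, 19, 29)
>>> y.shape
(17, 19, 19)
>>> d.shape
(29, 19)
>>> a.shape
(17, 19, 29)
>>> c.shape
(17, 19, 29)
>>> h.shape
(29, 19)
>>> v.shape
(17, 29)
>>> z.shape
(29, 19, 17)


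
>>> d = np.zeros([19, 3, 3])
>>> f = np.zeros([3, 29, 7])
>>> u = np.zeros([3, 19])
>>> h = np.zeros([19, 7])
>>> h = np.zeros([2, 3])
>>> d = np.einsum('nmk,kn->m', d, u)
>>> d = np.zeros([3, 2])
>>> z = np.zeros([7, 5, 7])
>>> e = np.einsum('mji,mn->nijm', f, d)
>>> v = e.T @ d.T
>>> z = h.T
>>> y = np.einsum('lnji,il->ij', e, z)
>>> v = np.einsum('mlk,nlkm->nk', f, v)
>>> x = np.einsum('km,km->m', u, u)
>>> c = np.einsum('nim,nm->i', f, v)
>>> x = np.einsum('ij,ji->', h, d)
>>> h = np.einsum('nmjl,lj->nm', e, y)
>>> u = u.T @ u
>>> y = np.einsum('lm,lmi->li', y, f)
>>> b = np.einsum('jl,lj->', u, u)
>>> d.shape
(3, 2)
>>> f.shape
(3, 29, 7)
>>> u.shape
(19, 19)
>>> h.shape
(2, 7)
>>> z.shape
(3, 2)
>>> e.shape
(2, 7, 29, 3)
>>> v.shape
(3, 7)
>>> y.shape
(3, 7)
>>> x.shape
()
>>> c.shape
(29,)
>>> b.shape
()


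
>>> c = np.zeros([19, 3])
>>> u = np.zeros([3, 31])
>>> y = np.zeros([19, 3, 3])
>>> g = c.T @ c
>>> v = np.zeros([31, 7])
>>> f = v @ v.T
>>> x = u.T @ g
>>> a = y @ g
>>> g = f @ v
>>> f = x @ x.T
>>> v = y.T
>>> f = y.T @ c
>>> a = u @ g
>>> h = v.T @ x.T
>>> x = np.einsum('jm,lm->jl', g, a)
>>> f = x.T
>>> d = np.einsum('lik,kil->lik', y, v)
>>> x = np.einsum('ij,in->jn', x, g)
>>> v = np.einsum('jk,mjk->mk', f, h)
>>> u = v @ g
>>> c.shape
(19, 3)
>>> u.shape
(19, 7)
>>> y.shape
(19, 3, 3)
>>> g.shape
(31, 7)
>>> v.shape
(19, 31)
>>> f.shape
(3, 31)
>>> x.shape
(3, 7)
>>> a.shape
(3, 7)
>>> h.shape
(19, 3, 31)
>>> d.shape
(19, 3, 3)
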